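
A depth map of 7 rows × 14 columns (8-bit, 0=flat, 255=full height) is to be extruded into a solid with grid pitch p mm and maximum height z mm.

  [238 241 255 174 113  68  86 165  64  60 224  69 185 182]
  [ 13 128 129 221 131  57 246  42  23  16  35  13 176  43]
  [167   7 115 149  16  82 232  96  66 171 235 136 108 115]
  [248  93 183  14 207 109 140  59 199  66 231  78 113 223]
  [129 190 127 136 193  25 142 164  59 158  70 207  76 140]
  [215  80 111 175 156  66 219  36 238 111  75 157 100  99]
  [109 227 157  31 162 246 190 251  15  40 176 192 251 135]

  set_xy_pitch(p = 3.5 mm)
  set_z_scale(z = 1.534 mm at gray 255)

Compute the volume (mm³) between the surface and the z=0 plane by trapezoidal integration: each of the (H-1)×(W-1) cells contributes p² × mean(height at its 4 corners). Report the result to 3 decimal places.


height_mm = gray/255 × 1.534; cell vol = 3.5² × mean(4 corners)
unit = 3.5² × 1.534 / (4×255) = 0.018423 mm³ per gray-sum
row 0: Σ corner-gray over 13 cells = 6318  → 116.3968
row 1: Σ corner-gray over 13 cells = 5598  → 103.1322
row 2: Σ corner-gray over 13 cells = 6563  → 120.9104
row 3: Σ corner-gray over 13 cells = 6818  → 125.6083
row 4: Σ corner-gray over 13 cells = 6725  → 123.8949
row 5: Σ corner-gray over 13 cells = 7482  → 137.8412
Σ rows: total corner-gray = 39504  → 727.7837 mm³

727.784


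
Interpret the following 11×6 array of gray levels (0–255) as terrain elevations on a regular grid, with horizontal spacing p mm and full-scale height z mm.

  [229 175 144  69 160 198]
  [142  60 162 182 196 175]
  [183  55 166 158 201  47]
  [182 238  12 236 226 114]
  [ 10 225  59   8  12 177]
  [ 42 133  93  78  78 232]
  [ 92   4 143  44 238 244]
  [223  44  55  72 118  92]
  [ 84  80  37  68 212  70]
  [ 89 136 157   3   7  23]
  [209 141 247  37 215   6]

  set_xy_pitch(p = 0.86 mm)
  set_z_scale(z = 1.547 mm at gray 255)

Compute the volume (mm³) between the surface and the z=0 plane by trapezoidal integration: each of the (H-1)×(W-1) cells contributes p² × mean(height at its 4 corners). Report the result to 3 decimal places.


26.298

height_mm = gray/255 × 1.547; cell vol = 0.86² × mean(4 corners)
unit = 0.86² × 1.547 / (4×255) = 0.00112173 mm³ per gray-sum
row 0: Σ corner-gray over 5 cells = 3040  → 3.4100
row 1: Σ corner-gray over 5 cells = 2907  → 3.2609
row 2: Σ corner-gray over 5 cells = 3110  → 3.4886
row 3: Σ corner-gray over 5 cells = 2515  → 2.8211
row 4: Σ corner-gray over 5 cells = 1833  → 2.0561
row 5: Σ corner-gray over 5 cells = 2232  → 2.5037
row 6: Σ corner-gray over 5 cells = 2087  → 2.3410
row 7: Σ corner-gray over 5 cells = 1841  → 2.0651
row 8: Σ corner-gray over 5 cells = 1666  → 1.8688
row 9: Σ corner-gray over 5 cells = 2213  → 2.4824
Σ rows: total corner-gray = 23444  → 26.2978 mm³


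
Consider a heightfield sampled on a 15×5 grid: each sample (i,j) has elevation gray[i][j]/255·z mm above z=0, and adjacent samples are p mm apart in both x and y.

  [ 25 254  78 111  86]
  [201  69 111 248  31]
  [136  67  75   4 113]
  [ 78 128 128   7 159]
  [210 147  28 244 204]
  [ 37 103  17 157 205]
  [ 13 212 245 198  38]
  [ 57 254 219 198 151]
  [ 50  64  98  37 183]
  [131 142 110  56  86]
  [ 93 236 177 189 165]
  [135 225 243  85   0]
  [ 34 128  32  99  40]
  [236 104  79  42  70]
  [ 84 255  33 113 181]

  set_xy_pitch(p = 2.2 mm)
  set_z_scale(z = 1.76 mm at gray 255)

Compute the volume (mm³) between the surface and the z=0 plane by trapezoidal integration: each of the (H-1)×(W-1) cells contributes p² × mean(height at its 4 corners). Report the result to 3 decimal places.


232.135

height_mm = gray/255 × 1.76; cell vol = 2.2² × mean(4 corners)
unit = 2.2² × 1.76 / (4×255) = 0.00835137 mm³ per gray-sum
row 0: Σ corner-gray over 4 cells = 2085  → 17.4126
row 1: Σ corner-gray over 4 cells = 1629  → 13.6044
row 2: Σ corner-gray over 4 cells = 1304  → 10.8902
row 3: Σ corner-gray over 4 cells = 2015  → 16.8280
row 4: Σ corner-gray over 4 cells = 2048  → 17.1036
row 5: Σ corner-gray over 4 cells = 2157  → 18.0139
row 6: Σ corner-gray over 4 cells = 2911  → 24.3108
row 7: Σ corner-gray over 4 cells = 2181  → 18.2143
row 8: Σ corner-gray over 4 cells = 1464  → 12.2264
row 9: Σ corner-gray over 4 cells = 2295  → 19.1664
row 10: Σ corner-gray over 4 cells = 2703  → 22.5738
row 11: Σ corner-gray over 4 cells = 1833  → 15.3081
row 12: Σ corner-gray over 4 cells = 1348  → 11.2577
row 13: Σ corner-gray over 4 cells = 1823  → 15.2246
Σ rows: total corner-gray = 27796  → 232.1348 mm³


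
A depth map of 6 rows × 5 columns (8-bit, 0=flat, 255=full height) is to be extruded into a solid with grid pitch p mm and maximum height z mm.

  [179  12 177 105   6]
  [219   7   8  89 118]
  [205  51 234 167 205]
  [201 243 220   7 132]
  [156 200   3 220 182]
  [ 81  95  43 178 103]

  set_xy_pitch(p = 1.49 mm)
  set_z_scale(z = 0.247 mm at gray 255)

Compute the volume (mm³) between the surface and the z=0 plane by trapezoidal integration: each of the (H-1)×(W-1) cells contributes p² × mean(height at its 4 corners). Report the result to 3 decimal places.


height_mm = gray/255 × 0.247; cell vol = 1.49² × mean(4 corners)
unit = 1.49² × 0.247 / (4×255) = 0.000537612 mm³ per gray-sum
row 0: Σ corner-gray over 4 cells = 1318  → 0.7086
row 1: Σ corner-gray over 4 cells = 1859  → 0.9994
row 2: Σ corner-gray over 4 cells = 2587  → 1.3908
row 3: Σ corner-gray over 4 cells = 2457  → 1.3209
row 4: Σ corner-gray over 4 cells = 2000  → 1.0752
Σ rows: total corner-gray = 10221  → 5.4949 mm³

5.495


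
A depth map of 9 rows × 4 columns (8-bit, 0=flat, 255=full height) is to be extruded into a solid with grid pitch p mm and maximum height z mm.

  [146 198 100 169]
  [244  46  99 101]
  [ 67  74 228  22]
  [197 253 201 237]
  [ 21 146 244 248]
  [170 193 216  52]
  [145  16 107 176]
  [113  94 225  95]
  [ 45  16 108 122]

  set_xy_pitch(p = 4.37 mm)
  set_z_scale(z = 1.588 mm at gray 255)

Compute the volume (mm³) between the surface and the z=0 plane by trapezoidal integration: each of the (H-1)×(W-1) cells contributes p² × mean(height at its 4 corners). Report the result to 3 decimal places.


406.426

height_mm = gray/255 × 1.588; cell vol = 4.37² × mean(4 corners)
unit = 4.37² × 1.588 / (4×255) = 0.0297313 mm³ per gray-sum
row 0: Σ corner-gray over 3 cells = 1546  → 45.9645
row 1: Σ corner-gray over 3 cells = 1328  → 39.4831
row 2: Σ corner-gray over 3 cells = 2035  → 60.5031
row 3: Σ corner-gray over 3 cells = 2391  → 71.0874
row 4: Σ corner-gray over 3 cells = 2089  → 62.1086
row 5: Σ corner-gray over 3 cells = 1607  → 47.7781
row 6: Σ corner-gray over 3 cells = 1413  → 42.0103
row 7: Σ corner-gray over 3 cells = 1261  → 37.4911
Σ rows: total corner-gray = 13670  → 406.4262 mm³


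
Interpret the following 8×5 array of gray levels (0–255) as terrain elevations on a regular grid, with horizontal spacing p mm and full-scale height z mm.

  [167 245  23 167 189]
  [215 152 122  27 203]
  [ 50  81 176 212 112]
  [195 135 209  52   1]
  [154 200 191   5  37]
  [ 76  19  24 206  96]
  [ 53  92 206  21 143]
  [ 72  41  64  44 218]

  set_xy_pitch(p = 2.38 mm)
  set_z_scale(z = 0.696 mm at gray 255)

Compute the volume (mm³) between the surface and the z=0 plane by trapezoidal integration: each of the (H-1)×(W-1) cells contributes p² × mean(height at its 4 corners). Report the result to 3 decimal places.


50.262

height_mm = gray/255 × 0.696; cell vol = 2.38² × mean(4 corners)
unit = 2.38² × 0.696 / (4×255) = 0.00386512 mm³ per gray-sum
row 0: Σ corner-gray over 4 cells = 2246  → 8.6811
row 1: Σ corner-gray over 4 cells = 2120  → 8.1941
row 2: Σ corner-gray over 4 cells = 2088  → 8.0704
row 3: Σ corner-gray over 4 cells = 1971  → 7.6182
row 4: Σ corner-gray over 4 cells = 1653  → 6.3890
row 5: Σ corner-gray over 4 cells = 1504  → 5.8131
row 6: Σ corner-gray over 4 cells = 1422  → 5.4962
Σ rows: total corner-gray = 13004  → 50.2620 mm³


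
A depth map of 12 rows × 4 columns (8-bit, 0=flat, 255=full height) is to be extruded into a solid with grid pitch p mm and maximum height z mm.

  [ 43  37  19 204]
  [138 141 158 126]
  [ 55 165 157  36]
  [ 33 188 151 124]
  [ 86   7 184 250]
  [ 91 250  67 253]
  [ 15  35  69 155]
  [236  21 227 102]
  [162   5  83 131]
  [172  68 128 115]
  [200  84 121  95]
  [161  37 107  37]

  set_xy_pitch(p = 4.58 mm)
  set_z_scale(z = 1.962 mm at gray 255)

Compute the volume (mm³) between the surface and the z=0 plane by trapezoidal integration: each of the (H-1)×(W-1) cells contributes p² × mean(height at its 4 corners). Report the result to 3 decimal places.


614.551

height_mm = gray/255 × 1.962; cell vol = 4.58² × mean(4 corners)
unit = 4.58² × 1.962 / (4×255) = 0.0403487 mm³ per gray-sum
row 0: Σ corner-gray over 3 cells = 1221  → 49.2658
row 1: Σ corner-gray over 3 cells = 1597  → 64.4369
row 2: Σ corner-gray over 3 cells = 1570  → 63.3475
row 3: Σ corner-gray over 3 cells = 1553  → 62.6616
row 4: Σ corner-gray over 3 cells = 1696  → 68.4314
row 5: Σ corner-gray over 3 cells = 1356  → 54.7129
row 6: Σ corner-gray over 3 cells = 1212  → 48.9027
row 7: Σ corner-gray over 3 cells = 1303  → 52.5744
row 8: Σ corner-gray over 3 cells = 1148  → 46.3203
row 9: Σ corner-gray over 3 cells = 1384  → 55.8426
row 10: Σ corner-gray over 3 cells = 1191  → 48.0553
Σ rows: total corner-gray = 15231  → 614.5514 mm³


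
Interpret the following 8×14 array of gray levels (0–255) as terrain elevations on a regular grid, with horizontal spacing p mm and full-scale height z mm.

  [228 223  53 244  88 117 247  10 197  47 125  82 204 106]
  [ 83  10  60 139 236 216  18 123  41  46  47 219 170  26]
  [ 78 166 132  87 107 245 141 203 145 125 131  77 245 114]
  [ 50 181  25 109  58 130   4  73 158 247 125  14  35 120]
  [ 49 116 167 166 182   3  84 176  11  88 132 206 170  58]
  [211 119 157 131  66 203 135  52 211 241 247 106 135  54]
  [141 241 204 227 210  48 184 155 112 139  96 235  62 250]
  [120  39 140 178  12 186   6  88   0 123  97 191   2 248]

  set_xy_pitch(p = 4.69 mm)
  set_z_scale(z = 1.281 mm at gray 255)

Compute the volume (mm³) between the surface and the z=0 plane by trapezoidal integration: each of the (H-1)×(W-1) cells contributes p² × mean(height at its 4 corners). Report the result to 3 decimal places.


1286.971

height_mm = gray/255 × 1.281; cell vol = 4.69² × mean(4 corners)
unit = 4.69² × 1.281 / (4×255) = 0.0276245 mm³ per gray-sum
row 0: Σ corner-gray over 13 cells = 6367  → 175.8853
row 1: Σ corner-gray over 13 cells = 6559  → 181.1892
row 2: Σ corner-gray over 13 cells = 6288  → 173.7029
row 3: Σ corner-gray over 13 cells = 5597  → 154.6144
row 4: Σ corner-gray over 13 cells = 6980  → 192.8191
row 5: Σ corner-gray over 13 cells = 8088  → 223.4271
row 6: Σ corner-gray over 13 cells = 6709  → 185.3329
Σ rows: total corner-gray = 46588  → 1286.9709 mm³


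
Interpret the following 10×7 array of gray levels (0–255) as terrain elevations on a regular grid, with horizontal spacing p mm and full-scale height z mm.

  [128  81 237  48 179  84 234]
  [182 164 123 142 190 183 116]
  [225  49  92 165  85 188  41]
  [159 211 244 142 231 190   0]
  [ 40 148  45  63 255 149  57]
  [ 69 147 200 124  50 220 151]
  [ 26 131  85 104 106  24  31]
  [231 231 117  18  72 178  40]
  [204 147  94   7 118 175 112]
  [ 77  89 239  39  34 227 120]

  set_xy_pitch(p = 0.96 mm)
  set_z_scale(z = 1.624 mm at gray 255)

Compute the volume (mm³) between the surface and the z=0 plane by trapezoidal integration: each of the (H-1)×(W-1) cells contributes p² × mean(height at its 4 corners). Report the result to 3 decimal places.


41.187

height_mm = gray/255 × 1.624; cell vol = 0.96² × mean(4 corners)
unit = 0.96² × 1.624 / (4×255) = 0.00146733 mm³ per gray-sum
row 0: Σ corner-gray over 6 cells = 3522  → 5.1679
row 1: Σ corner-gray over 6 cells = 3326  → 4.8803
row 2: Σ corner-gray over 6 cells = 3619  → 5.3103
row 3: Σ corner-gray over 6 cells = 3612  → 5.3000
row 4: Σ corner-gray over 6 cells = 3119  → 4.5766
row 5: Σ corner-gray over 6 cells = 2659  → 3.9016
row 6: Σ corner-gray over 6 cells = 2460  → 3.6096
row 7: Σ corner-gray over 6 cells = 2901  → 4.2567
row 8: Σ corner-gray over 6 cells = 2851  → 4.1834
Σ rows: total corner-gray = 28069  → 41.1865 mm³


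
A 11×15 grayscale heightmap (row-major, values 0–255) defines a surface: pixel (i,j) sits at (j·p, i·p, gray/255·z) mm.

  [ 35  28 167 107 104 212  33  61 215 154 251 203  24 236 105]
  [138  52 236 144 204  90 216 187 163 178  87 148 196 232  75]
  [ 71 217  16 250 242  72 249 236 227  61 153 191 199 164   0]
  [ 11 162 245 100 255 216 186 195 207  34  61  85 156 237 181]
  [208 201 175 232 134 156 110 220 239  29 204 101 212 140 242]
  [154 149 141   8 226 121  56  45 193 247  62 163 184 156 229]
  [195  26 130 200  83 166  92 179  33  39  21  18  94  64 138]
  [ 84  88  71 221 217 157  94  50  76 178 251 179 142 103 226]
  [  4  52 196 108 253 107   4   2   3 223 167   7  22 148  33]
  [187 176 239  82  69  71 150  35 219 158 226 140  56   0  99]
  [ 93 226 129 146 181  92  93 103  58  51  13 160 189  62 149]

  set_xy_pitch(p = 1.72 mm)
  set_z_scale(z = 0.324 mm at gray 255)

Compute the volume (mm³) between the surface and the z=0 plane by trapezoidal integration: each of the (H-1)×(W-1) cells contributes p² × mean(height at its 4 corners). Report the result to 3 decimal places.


72.246

height_mm = gray/255 × 0.324; cell vol = 1.72² × mean(4 corners)
unit = 1.72² × 0.324 / (4×255) = 0.000939727 mm³ per gray-sum
row 0: Σ corner-gray over 14 cells = 8209  → 7.7142
row 1: Σ corner-gray over 14 cells = 9104  → 8.5553
row 2: Σ corner-gray over 14 cells = 9095  → 8.5468
row 3: Σ corner-gray over 14 cells = 9226  → 8.6699
row 4: Σ corner-gray over 14 cells = 8641  → 8.1202
row 5: Σ corner-gray over 14 cells = 6508  → 6.1157
row 6: Σ corner-gray over 14 cells = 6587  → 6.1900
row 7: Σ corner-gray over 14 cells = 6585  → 6.1881
row 8: Σ corner-gray over 14 cells = 6149  → 5.7784
row 9: Σ corner-gray over 14 cells = 6776  → 6.3676
Σ rows: total corner-gray = 76880  → 72.2462 mm³


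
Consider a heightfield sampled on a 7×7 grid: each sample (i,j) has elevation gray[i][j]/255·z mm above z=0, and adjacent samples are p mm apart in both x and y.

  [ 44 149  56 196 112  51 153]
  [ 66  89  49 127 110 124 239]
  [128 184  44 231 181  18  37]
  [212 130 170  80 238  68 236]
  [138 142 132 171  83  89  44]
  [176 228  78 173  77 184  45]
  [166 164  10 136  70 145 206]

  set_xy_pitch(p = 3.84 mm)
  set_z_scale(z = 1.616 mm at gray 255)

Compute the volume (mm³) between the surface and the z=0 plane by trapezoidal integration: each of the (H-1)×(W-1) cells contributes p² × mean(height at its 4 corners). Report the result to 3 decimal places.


424.925

height_mm = gray/255 × 1.616; cell vol = 3.84² × mean(4 corners)
unit = 3.84² × 1.616 / (4×255) = 0.0233617 mm³ per gray-sum
row 0: Σ corner-gray over 6 cells = 2628  → 61.3944
row 1: Σ corner-gray over 6 cells = 2784  → 65.0389
row 2: Σ corner-gray over 6 cells = 3301  → 77.1168
row 3: Σ corner-gray over 6 cells = 3236  → 75.5983
row 4: Σ corner-gray over 6 cells = 3117  → 72.8183
row 5: Σ corner-gray over 6 cells = 3123  → 72.9585
Σ rows: total corner-gray = 18189  → 424.9252 mm³


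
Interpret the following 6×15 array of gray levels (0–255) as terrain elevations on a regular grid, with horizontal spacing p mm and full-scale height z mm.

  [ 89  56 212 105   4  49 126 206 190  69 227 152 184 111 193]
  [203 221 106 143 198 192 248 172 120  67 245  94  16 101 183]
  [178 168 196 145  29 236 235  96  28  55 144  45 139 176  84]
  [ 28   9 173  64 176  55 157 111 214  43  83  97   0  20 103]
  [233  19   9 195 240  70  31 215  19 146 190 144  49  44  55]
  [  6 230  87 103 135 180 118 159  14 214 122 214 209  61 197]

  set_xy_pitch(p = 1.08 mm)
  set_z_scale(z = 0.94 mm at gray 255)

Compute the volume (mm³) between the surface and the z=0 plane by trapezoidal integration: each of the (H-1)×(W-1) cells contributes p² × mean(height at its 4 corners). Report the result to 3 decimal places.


37.026

height_mm = gray/255 × 0.94; cell vol = 1.08² × mean(4 corners)
unit = 1.08² × 0.94 / (4×255) = 0.00107492 mm³ per gray-sum
row 0: Σ corner-gray over 14 cells = 7896  → 8.4875
row 1: Σ corner-gray over 14 cells = 7878  → 8.4682
row 2: Σ corner-gray over 14 cells = 6181  → 6.6441
row 3: Σ corner-gray over 14 cells = 5565  → 5.9819
row 4: Σ corner-gray over 14 cells = 6925  → 7.4438
Σ rows: total corner-gray = 34445  → 37.0255 mm³


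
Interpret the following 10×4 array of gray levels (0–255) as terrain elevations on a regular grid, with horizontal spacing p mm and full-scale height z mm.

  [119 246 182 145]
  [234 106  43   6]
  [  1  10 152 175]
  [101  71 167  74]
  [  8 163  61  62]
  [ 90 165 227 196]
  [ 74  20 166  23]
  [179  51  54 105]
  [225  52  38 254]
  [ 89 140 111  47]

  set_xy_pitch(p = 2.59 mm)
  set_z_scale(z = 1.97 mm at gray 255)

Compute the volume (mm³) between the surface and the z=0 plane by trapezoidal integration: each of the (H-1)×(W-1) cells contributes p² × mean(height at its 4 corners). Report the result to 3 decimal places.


149.718

height_mm = gray/255 × 1.97; cell vol = 2.59² × mean(4 corners)
unit = 2.59² × 1.97 / (4×255) = 0.0129558 mm³ per gray-sum
row 0: Σ corner-gray over 3 cells = 1658  → 21.4808
row 1: Σ corner-gray over 3 cells = 1038  → 13.4482
row 2: Σ corner-gray over 3 cells = 1151  → 14.9122
row 3: Σ corner-gray over 3 cells = 1169  → 15.1454
row 4: Σ corner-gray over 3 cells = 1588  → 20.5739
row 5: Σ corner-gray over 3 cells = 1539  → 19.9390
row 6: Σ corner-gray over 3 cells = 963  → 12.4765
row 7: Σ corner-gray over 3 cells = 1153  → 14.9381
row 8: Σ corner-gray over 3 cells = 1297  → 16.8037
Σ rows: total corner-gray = 11556  → 149.7177 mm³


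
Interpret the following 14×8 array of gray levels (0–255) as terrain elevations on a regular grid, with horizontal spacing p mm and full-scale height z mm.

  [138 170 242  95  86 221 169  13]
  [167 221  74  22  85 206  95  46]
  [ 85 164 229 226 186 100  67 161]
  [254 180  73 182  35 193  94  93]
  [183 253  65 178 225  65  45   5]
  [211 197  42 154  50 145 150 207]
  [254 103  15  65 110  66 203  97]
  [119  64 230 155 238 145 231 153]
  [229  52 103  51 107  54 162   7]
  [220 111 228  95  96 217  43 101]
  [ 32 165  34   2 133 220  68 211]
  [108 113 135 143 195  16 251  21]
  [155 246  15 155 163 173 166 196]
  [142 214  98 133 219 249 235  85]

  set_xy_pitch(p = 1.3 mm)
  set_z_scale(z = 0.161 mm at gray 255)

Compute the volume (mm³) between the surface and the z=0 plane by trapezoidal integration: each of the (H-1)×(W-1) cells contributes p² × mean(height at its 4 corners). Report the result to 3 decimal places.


height_mm = gray/255 × 0.161; cell vol = 1.3² × mean(4 corners)
unit = 1.3² × 0.161 / (4×255) = 0.000266755 mm³ per gray-sum
row 0: Σ corner-gray over 7 cells = 3736  → 0.9966
row 1: Σ corner-gray over 7 cells = 3809  → 1.0161
row 2: Σ corner-gray over 7 cells = 4051  → 1.0806
row 3: Σ corner-gray over 7 cells = 3711  → 0.9899
row 4: Σ corner-gray over 7 cells = 3744  → 0.9987
row 5: Σ corner-gray over 7 cells = 3369  → 0.8987
row 6: Σ corner-gray over 7 cells = 3873  → 1.0331
row 7: Σ corner-gray over 7 cells = 3692  → 0.9849
row 8: Σ corner-gray over 7 cells = 3195  → 0.8523
row 9: Σ corner-gray over 7 cells = 3388  → 0.9038
row 10: Σ corner-gray over 7 cells = 3322  → 0.8862
row 11: Σ corner-gray over 7 cells = 4022  → 1.0729
row 12: Σ corner-gray over 7 cells = 4710  → 1.2564
Σ rows: total corner-gray = 48622  → 12.9702 mm³

12.970


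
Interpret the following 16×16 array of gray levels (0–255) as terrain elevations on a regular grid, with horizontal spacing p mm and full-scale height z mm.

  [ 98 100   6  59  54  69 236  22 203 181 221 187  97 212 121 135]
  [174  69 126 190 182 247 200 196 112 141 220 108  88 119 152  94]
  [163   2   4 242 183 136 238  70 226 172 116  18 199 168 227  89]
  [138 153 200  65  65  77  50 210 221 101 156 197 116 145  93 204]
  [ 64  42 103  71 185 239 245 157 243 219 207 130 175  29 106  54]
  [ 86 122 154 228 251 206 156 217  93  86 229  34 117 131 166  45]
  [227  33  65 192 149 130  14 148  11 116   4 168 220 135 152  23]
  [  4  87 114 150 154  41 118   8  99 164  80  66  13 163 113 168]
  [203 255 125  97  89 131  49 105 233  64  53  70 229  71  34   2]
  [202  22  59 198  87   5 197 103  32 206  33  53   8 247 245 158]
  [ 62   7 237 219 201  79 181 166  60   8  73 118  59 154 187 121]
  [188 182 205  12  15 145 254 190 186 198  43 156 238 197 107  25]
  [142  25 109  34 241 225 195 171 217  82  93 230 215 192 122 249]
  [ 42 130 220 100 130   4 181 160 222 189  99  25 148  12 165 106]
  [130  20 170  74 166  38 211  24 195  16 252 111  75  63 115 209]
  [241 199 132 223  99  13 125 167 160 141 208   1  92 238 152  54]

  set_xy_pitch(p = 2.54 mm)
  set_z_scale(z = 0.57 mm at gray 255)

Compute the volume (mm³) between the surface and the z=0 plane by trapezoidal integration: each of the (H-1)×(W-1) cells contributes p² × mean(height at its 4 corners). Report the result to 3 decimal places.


height_mm = gray/255 × 0.57; cell vol = 2.54² × mean(4 corners)
unit = 2.54² × 0.57 / (4×255) = 0.00360531 mm³ per gray-sum
row 0: Σ corner-gray over 15 cells = 8337  → 30.0574
row 1: Σ corner-gray over 15 cells = 8822  → 31.8060
row 2: Σ corner-gray over 15 cells = 8294  → 29.9024
row 3: Σ corner-gray over 15 cells = 8460  → 30.5009
row 4: Σ corner-gray over 15 cells = 8931  → 32.1990
row 5: Σ corner-gray over 15 cells = 7835  → 28.2476
row 6: Σ corner-gray over 15 cells = 6236  → 22.4827
row 7: Σ corner-gray over 15 cells = 6327  → 22.8108
row 8: Σ corner-gray over 15 cells = 6765  → 24.3899
row 9: Σ corner-gray over 15 cells = 7031  → 25.3489
row 10: Σ corner-gray over 15 cells = 8150  → 29.3832
row 11: Σ corner-gray over 15 cells = 9162  → 33.0318
row 12: Σ corner-gray over 15 cells = 8411  → 30.3242
row 13: Σ corner-gray over 15 cells = 7117  → 25.6590
row 14: Σ corner-gray over 15 cells = 7594  → 27.3787
Σ rows: total corner-gray = 117472  → 423.5225 mm³

423.522


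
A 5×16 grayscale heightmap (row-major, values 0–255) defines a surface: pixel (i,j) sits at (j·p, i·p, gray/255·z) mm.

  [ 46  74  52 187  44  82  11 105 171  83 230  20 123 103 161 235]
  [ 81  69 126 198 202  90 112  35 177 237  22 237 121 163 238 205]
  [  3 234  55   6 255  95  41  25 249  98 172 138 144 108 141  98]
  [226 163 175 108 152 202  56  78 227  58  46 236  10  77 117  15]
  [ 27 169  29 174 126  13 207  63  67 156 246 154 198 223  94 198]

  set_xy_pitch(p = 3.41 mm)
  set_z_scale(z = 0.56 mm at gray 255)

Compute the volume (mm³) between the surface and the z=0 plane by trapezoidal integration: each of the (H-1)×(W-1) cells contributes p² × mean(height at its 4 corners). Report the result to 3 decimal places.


194.484

height_mm = gray/255 × 0.56; cell vol = 3.41² × mean(4 corners)
unit = 3.41² × 0.56 / (4×255) = 0.00638405 mm³ per gray-sum
row 0: Σ corner-gray over 15 cells = 7513  → 47.9634
row 1: Σ corner-gray over 15 cells = 7963  → 50.8362
row 2: Σ corner-gray over 15 cells = 7274  → 46.4376
row 3: Σ corner-gray over 15 cells = 7714  → 49.2466
Σ rows: total corner-gray = 30464  → 194.4838 mm³


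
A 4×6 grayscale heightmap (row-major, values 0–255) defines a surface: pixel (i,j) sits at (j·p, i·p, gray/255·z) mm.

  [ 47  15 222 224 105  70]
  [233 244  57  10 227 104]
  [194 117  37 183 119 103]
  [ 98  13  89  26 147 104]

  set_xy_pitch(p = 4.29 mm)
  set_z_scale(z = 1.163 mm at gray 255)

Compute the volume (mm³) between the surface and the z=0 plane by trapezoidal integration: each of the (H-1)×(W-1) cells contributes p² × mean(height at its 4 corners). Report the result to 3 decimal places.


height_mm = gray/255 × 1.163; cell vol = 4.29² × mean(4 corners)
unit = 4.29² × 1.163 / (4×255) = 0.0209843 mm³ per gray-sum
row 0: Σ corner-gray over 5 cells = 2662  → 55.8602
row 1: Σ corner-gray over 5 cells = 2622  → 55.0208
row 2: Σ corner-gray over 5 cells = 1961  → 41.1502
Σ rows: total corner-gray = 7245  → 152.0311 mm³

152.031


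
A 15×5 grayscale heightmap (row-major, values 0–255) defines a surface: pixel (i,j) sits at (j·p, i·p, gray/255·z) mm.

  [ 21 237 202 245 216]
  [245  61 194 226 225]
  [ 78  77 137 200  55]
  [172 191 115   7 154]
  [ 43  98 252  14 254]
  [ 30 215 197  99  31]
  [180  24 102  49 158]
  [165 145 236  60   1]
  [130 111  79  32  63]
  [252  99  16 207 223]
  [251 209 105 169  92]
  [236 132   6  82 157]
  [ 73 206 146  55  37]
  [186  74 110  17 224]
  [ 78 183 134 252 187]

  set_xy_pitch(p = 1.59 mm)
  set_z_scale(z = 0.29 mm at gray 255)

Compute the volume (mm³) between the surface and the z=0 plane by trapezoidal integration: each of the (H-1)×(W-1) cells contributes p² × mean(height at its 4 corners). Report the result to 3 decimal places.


height_mm = gray/255 × 0.29; cell vol = 1.59² × mean(4 corners)
unit = 1.59² × 0.29 / (4×255) = 0.000718774 mm³ per gray-sum
row 0: Σ corner-gray over 4 cells = 3037  → 2.1829
row 1: Σ corner-gray over 4 cells = 2393  → 1.7200
row 2: Σ corner-gray over 4 cells = 1913  → 1.3750
row 3: Σ corner-gray over 4 cells = 1977  → 1.4210
row 4: Σ corner-gray over 4 cells = 2108  → 1.5152
row 5: Σ corner-gray over 4 cells = 1771  → 1.2729
row 6: Σ corner-gray over 4 cells = 1736  → 1.2478
row 7: Σ corner-gray over 4 cells = 1685  → 1.2111
row 8: Σ corner-gray over 4 cells = 1756  → 1.2622
row 9: Σ corner-gray over 4 cells = 2428  → 1.7452
row 10: Σ corner-gray over 4 cells = 2142  → 1.5396
row 11: Σ corner-gray over 4 cells = 1757  → 1.2629
row 12: Σ corner-gray over 4 cells = 1736  → 1.2478
row 13: Σ corner-gray over 4 cells = 2215  → 1.5921
Σ rows: total corner-gray = 28654  → 20.5957 mm³

20.596


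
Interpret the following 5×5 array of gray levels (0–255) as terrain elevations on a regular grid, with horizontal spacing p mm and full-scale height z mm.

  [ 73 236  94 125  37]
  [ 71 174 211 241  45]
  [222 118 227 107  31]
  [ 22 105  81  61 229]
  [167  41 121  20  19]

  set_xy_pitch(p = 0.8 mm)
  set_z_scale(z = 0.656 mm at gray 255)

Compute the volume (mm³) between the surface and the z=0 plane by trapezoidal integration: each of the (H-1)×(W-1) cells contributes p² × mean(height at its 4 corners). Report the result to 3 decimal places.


3.338

height_mm = gray/255 × 0.656; cell vol = 0.8² × mean(4 corners)
unit = 0.8² × 0.656 / (4×255) = 0.000411608 mm³ per gray-sum
row 0: Σ corner-gray over 4 cells = 2388  → 0.9829
row 1: Σ corner-gray over 4 cells = 2525  → 1.0393
row 2: Σ corner-gray over 4 cells = 1902  → 0.7829
row 3: Σ corner-gray over 4 cells = 1295  → 0.5330
Σ rows: total corner-gray = 8110  → 3.3381 mm³


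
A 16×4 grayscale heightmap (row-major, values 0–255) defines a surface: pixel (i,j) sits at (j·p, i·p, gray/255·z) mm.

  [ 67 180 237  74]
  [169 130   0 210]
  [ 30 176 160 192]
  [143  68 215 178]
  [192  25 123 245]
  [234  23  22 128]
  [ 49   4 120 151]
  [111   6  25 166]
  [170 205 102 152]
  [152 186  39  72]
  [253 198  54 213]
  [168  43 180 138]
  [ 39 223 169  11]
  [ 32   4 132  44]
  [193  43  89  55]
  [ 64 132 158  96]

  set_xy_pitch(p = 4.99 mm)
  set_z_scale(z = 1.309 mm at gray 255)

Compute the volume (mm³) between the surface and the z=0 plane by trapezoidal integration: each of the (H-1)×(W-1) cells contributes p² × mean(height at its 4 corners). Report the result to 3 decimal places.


656.710

height_mm = gray/255 × 1.309; cell vol = 4.99² × mean(4 corners)
unit = 4.99² × 1.309 / (4×255) = 0.0319551 mm³ per gray-sum
row 0: Σ corner-gray over 3 cells = 1614  → 51.5756
row 1: Σ corner-gray over 3 cells = 1533  → 48.9872
row 2: Σ corner-gray over 3 cells = 1781  → 56.9121
row 3: Σ corner-gray over 3 cells = 1620  → 51.7673
row 4: Σ corner-gray over 3 cells = 1185  → 37.8668
row 5: Σ corner-gray over 3 cells = 900  → 28.7596
row 6: Σ corner-gray over 3 cells = 787  → 25.1487
row 7: Σ corner-gray over 3 cells = 1275  → 40.7428
row 8: Σ corner-gray over 3 cells = 1610  → 51.4478
row 9: Σ corner-gray over 3 cells = 1644  → 52.5342
row 10: Σ corner-gray over 3 cells = 1722  → 55.0267
row 11: Σ corner-gray over 3 cells = 1586  → 50.6808
row 12: Σ corner-gray over 3 cells = 1182  → 37.7710
row 13: Σ corner-gray over 3 cells = 860  → 27.4814
row 14: Σ corner-gray over 3 cells = 1252  → 40.0078
Σ rows: total corner-gray = 20551  → 656.7098 mm³


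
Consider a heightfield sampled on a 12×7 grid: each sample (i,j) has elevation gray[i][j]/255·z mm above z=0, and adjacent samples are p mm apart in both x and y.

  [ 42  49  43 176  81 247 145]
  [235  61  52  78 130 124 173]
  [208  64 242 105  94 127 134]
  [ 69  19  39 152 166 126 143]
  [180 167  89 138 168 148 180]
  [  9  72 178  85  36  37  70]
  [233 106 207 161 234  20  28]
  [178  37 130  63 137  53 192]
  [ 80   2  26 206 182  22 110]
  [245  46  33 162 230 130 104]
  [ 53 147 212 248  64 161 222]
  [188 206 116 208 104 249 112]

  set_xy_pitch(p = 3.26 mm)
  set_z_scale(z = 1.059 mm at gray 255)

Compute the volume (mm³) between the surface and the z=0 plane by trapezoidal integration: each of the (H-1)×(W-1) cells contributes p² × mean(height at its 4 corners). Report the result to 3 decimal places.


353.097

height_mm = gray/255 × 1.059; cell vol = 3.26² × mean(4 corners)
unit = 3.26² × 1.059 / (4×255) = 0.0110339 mm³ per gray-sum
row 0: Σ corner-gray over 6 cells = 2677  → 29.5379
row 1: Σ corner-gray over 6 cells = 2904  → 32.0426
row 2: Σ corner-gray over 6 cells = 2822  → 31.1378
row 3: Σ corner-gray over 6 cells = 2996  → 33.0577
row 4: Σ corner-gray over 6 cells = 2675  → 29.5158
row 5: Σ corner-gray over 6 cells = 2612  → 28.8207
row 6: Σ corner-gray over 6 cells = 2927  → 32.2964
row 7: Σ corner-gray over 6 cells = 2276  → 25.1133
row 8: Σ corner-gray over 6 cells = 2617  → 28.8758
row 9: Σ corner-gray over 6 cells = 3490  → 38.5085
row 10: Σ corner-gray over 6 cells = 4005  → 44.1910
Σ rows: total corner-gray = 32001  → 353.0974 mm³


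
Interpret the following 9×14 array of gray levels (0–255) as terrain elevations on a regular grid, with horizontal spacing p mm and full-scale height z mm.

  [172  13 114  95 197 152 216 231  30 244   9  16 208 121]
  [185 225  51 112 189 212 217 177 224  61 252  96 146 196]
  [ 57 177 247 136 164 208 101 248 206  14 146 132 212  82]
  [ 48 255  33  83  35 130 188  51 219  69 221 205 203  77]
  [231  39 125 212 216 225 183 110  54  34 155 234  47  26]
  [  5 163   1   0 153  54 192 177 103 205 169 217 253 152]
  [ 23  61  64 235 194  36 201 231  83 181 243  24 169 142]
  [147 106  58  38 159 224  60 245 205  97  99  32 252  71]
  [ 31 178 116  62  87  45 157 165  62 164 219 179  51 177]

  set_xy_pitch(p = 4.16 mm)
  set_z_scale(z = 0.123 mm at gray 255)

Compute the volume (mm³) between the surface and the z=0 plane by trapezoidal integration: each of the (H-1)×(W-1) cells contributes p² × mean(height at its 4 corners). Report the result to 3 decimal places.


height_mm = gray/255 × 0.123; cell vol = 4.16² × mean(4 corners)
unit = 4.16² × 0.123 / (4×255) = 0.00208685 mm³ per gray-sum
row 0: Σ corner-gray over 13 cells = 7648  → 15.9602
row 1: Σ corner-gray over 13 cells = 8426  → 17.5838
row 2: Σ corner-gray over 13 cells = 7630  → 15.9227
row 3: Σ corner-gray over 13 cells = 7034  → 14.6789
row 4: Σ corner-gray over 13 cells = 7056  → 14.7248
row 5: Σ corner-gray over 13 cells = 7140  → 14.9001
row 6: Σ corner-gray over 13 cells = 6977  → 14.5600
row 7: Σ corner-gray over 13 cells = 6546  → 13.6605
Σ rows: total corner-gray = 58457  → 121.9911 mm³

121.991


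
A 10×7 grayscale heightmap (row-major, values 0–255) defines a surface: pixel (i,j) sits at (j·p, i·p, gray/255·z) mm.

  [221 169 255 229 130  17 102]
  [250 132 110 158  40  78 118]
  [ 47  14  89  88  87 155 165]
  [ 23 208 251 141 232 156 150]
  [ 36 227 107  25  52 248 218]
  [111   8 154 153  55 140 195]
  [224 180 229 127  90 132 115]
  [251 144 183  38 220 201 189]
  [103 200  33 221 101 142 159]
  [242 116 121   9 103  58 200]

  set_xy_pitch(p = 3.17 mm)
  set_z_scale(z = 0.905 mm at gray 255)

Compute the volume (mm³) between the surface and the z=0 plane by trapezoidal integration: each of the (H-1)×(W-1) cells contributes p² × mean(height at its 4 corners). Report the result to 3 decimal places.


height_mm = gray/255 × 0.905; cell vol = 3.17² × mean(4 corners)
unit = 3.17² × 0.905 / (4×255) = 0.00891594 mm³ per gray-sum
row 0: Σ corner-gray over 6 cells = 3327  → 29.6633
row 1: Σ corner-gray over 6 cells = 2482  → 22.1294
row 2: Σ corner-gray over 6 cells = 3227  → 28.7717
row 3: Σ corner-gray over 6 cells = 3721  → 33.1762
row 4: Σ corner-gray over 6 cells = 2898  → 25.8384
row 5: Σ corner-gray over 6 cells = 3181  → 28.3616
row 6: Σ corner-gray over 6 cells = 3867  → 34.4779
row 7: Σ corner-gray over 6 cells = 3668  → 32.7037
row 8: Σ corner-gray over 6 cells = 2912  → 25.9632
Σ rows: total corner-gray = 29283  → 261.0853 mm³

261.085


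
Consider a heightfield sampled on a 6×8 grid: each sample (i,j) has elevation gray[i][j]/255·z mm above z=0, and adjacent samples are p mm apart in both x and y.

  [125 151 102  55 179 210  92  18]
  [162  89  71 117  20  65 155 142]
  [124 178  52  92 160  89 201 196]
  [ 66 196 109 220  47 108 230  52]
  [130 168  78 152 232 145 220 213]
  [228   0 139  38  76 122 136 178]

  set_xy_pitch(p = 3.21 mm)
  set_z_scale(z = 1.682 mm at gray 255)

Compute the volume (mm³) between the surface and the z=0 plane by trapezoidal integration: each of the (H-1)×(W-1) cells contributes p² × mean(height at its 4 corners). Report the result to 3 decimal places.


height_mm = gray/255 × 1.682; cell vol = 3.21² × mean(4 corners)
unit = 3.21² × 1.682 / (4×255) = 0.0169917 mm³ per gray-sum
row 0: Σ corner-gray over 7 cells = 3059  → 51.9775
row 1: Σ corner-gray over 7 cells = 3202  → 54.4073
row 2: Σ corner-gray over 7 cells = 3802  → 64.6023
row 3: Σ corner-gray over 7 cells = 4271  → 72.5714
row 4: Σ corner-gray over 7 cells = 3761  → 63.9056
Σ rows: total corner-gray = 18095  → 307.4641 mm³

307.464


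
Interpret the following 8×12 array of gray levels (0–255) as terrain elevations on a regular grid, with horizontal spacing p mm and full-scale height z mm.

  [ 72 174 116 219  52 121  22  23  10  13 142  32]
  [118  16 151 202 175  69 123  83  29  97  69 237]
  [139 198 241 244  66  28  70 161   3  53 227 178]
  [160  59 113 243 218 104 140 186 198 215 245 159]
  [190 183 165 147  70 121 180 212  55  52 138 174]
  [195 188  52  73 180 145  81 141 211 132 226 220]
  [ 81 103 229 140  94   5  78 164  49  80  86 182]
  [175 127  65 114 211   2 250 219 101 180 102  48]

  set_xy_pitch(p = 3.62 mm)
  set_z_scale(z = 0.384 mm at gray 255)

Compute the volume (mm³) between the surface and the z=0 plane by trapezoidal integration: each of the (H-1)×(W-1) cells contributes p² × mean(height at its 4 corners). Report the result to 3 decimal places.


height_mm = gray/255 × 0.384; cell vol = 3.62² × mean(4 corners)
unit = 3.62² × 0.384 / (4×255) = 0.00493342 mm³ per gray-sum
row 0: Σ corner-gray over 11 cells = 4271  → 21.0706
row 1: Σ corner-gray over 11 cells = 5282  → 26.0583
row 2: Σ corner-gray over 11 cells = 6660  → 32.8566
row 3: Σ corner-gray over 11 cells = 6771  → 33.4042
row 4: Σ corner-gray over 11 cells = 6283  → 30.9967
row 5: Σ corner-gray over 11 cells = 5592  → 27.5877
row 6: Σ corner-gray over 11 cells = 5284  → 26.0682
Σ rows: total corner-gray = 40143  → 198.0423 mm³

198.042


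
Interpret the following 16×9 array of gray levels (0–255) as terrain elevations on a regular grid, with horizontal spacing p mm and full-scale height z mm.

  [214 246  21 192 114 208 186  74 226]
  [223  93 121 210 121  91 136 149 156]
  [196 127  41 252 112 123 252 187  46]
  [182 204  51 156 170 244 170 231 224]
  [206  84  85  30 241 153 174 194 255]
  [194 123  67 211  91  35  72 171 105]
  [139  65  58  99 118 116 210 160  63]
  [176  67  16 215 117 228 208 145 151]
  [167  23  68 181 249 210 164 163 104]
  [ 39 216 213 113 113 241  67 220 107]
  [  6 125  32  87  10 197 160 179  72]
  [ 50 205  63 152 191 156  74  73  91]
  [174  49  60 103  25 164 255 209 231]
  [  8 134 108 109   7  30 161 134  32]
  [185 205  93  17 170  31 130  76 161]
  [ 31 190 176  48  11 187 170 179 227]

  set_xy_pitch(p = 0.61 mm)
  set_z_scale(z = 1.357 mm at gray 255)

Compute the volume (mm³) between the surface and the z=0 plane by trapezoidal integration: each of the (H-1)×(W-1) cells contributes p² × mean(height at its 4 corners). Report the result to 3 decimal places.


height_mm = gray/255 × 1.357; cell vol = 0.61² × mean(4 corners)
unit = 0.61² × 1.357 / (4×255) = 0.000495039 mm³ per gray-sum
row 0: Σ corner-gray over 8 cells = 4743  → 2.3480
row 1: Σ corner-gray over 8 cells = 4651  → 2.3024
row 2: Σ corner-gray over 8 cells = 5288  → 2.6178
row 3: Σ corner-gray over 8 cells = 5241  → 2.5945
row 4: Σ corner-gray over 8 cells = 4222  → 2.0901
row 5: Σ corner-gray over 8 cells = 3693  → 1.8282
row 6: Σ corner-gray over 8 cells = 4173  → 2.0658
row 7: Σ corner-gray over 8 cells = 4706  → 2.3297
row 8: Σ corner-gray over 8 cells = 4899  → 2.4252
row 9: Σ corner-gray over 8 cells = 4170  → 2.0643
row 10: Σ corner-gray over 8 cells = 3627  → 1.7955
row 11: Σ corner-gray over 8 cells = 4104  → 2.0316
row 12: Σ corner-gray over 8 cells = 3541  → 1.7529
row 13: Σ corner-gray over 8 cells = 3196  → 1.5821
row 14: Σ corner-gray over 8 cells = 3970  → 1.9653
Σ rows: total corner-gray = 64224  → 31.7934 mm³

31.793


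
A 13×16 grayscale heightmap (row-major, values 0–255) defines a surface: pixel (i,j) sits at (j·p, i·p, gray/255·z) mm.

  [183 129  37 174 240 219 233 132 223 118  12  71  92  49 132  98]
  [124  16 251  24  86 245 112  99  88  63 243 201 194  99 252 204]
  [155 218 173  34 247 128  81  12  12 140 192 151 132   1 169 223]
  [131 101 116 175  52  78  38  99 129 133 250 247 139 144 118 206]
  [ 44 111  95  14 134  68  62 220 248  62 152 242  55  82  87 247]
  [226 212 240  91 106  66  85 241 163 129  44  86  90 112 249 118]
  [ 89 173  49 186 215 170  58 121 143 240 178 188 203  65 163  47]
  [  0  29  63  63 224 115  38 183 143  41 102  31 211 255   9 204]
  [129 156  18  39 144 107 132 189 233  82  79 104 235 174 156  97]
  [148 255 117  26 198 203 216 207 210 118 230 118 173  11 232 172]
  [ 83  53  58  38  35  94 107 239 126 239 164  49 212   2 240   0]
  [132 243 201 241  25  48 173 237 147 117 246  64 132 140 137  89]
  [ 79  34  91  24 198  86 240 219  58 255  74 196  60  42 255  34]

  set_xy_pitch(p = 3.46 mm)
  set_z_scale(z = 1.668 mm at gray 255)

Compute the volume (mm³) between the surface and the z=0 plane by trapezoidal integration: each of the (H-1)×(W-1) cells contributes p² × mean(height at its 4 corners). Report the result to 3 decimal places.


1882.141

height_mm = gray/255 × 1.668; cell vol = 3.46² × mean(4 corners)
unit = 3.46² × 1.668 / (4×255) = 0.0195771 mm³ per gray-sum
row 0: Σ corner-gray over 15 cells = 8277  → 162.0395
row 1: Σ corner-gray over 15 cells = 8032  → 157.2432
row 2: Σ corner-gray over 15 cells = 7733  → 151.3896
row 3: Σ corner-gray over 15 cells = 7530  → 147.4155
row 4: Σ corner-gray over 15 cells = 7727  → 151.2722
row 5: Σ corner-gray over 15 cells = 8612  → 168.5979
row 6: Σ corner-gray over 15 cells = 7658  → 149.9213
row 7: Σ corner-gray over 15 cells = 7140  → 139.7804
row 8: Σ corner-gray over 15 cells = 8870  → 173.6488
row 9: Σ corner-gray over 15 cells = 8343  → 163.3316
row 10: Σ corner-gray over 15 cells = 7918  → 155.0114
row 11: Σ corner-gray over 15 cells = 8300  → 162.4898
Σ rows: total corner-gray = 96140  → 1882.1411 mm³
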